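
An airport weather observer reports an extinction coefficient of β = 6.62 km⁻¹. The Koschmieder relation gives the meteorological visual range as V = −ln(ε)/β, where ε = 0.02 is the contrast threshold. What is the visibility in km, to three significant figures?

0.591 km

V = −ln(0.02) / 6.62 = 3.912 / 6.62 = 0.5909 km.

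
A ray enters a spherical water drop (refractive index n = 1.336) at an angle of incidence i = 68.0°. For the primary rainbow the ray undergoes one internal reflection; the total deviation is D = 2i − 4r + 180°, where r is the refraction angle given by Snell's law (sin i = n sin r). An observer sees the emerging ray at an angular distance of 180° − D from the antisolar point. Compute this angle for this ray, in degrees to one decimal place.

sin r = sin 68.0° / 1.336 = 0.9272/1.336 = 0.6940; r = 43.95°.
D = 2·68.0° − 4·43.95° + 180° = 136.00° − 175.79° + 180° = 140.21°.
Angle from antisolar point = 180° − D = 39.79°.

39.8°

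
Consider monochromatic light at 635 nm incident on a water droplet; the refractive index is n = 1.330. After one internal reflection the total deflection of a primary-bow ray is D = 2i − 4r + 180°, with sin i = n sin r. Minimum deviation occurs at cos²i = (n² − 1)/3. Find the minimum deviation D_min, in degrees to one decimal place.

137.5°

cos²i = (1.76890 − 1)/3 = 0.25630; i = arccos(0.50626) = 59.585°.
sin r = sin 59.585°/1.330 = 0.64841; r = 40.422°.
D_min = 2·59.585° − 4·40.422° + 180° = 137.484°.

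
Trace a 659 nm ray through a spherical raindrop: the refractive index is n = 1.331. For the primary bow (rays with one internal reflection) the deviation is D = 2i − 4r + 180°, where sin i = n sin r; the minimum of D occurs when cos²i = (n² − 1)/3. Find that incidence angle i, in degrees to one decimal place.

59.5°

cos²i = (1.331² − 1)/3 = (1.77156 − 1)/3 = 0.25719.
cos i = 0.50714, so i = 59.527°.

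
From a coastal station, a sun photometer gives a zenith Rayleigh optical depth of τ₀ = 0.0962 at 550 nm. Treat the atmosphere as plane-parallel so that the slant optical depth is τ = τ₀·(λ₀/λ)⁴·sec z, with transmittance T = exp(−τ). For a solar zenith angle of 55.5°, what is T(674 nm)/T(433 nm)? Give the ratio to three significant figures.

Airmass: sec 55.5° = 1.7655.
τ(674 nm) = 0.0962 × (550/674)⁴ × 1.7655 = 0.0962 × 0.4434 × 1.7655 = 0.0753.
τ(433 nm) = 0.0962 × (550/433)⁴ × 1.7655 = 0.0962 × 2.6031 × 1.7655 = 0.4421.
T(674)/T(433) = exp(τ_B − τ_A) = exp(0.3668) = 1.4431.

1.44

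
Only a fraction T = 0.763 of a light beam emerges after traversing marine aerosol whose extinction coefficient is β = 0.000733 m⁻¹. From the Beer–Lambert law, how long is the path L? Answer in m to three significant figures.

Beer–Lambert: T = exp(−βL) ⇒ L = −ln(T)/β = −ln(0.763)/0.000733 = 0.2705/0.000733 = 369 m.

369 m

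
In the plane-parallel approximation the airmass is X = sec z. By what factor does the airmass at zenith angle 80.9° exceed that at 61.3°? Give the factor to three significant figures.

3.04

X(80.9°)/X(61.3°) = sec 80.9° / sec 61.3° = cos 61.3° / cos 80.9° = 0.4802/0.1582 = 3.0364.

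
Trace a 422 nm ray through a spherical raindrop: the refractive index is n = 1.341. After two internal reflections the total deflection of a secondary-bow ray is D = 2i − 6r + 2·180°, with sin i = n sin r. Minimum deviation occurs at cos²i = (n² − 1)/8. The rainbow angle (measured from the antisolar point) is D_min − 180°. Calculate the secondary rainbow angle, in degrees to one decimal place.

cos²i = (1.79828 − 1)/8 = 0.09979; i = arccos(0.31589) = 71.586°.
sin r = sin 71.586°/1.341 = 0.70753; r = 45.034°.
D_min = 2·71.586° − 6·45.034° + 360° = 232.966°.
Rainbow angle = D_min − 180° = 52.966°.

53.0°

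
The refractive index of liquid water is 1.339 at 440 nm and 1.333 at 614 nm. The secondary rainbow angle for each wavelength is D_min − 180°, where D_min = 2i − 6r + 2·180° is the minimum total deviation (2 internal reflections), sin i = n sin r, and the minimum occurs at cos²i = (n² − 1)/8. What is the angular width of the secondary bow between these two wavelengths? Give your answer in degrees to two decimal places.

1.56°

At 440 nm (n = 1.339): cos²i = 0.09912 → i = 71.650°, r = 45.141°, D_min = 232.451°, rainbow angle = 52.451°.
At 614 nm (n = 1.333): cos²i = 0.09711 → i = 71.843°, r = 45.466°, D_min = 230.891°, rainbow angle = 50.891°.
Angular width = |52.451° − 50.891°| = 1.560°.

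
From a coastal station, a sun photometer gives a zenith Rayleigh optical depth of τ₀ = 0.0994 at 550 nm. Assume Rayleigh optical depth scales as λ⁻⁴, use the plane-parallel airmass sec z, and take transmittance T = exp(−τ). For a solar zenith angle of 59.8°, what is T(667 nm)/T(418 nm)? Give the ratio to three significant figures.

1.65

Airmass: sec 59.8° = 1.9880.
τ(667 nm) = 0.0994 × (550/667)⁴ × 1.9880 = 0.0994 × 0.4623 × 1.9880 = 0.0914.
τ(418 nm) = 0.0994 × (550/418)⁴ × 1.9880 = 0.0994 × 2.9974 × 1.9880 = 0.5923.
T(667)/T(418) = exp(τ_B − τ_A) = exp(0.5009) = 1.6503.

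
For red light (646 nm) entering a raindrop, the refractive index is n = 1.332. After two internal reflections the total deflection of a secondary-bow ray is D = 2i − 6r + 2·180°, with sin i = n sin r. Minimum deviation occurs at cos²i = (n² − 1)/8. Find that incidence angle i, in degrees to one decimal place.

71.9°

cos²i = (1.332² − 1)/8 = (1.77422 − 1)/8 = 0.09678.
cos i = 0.31109, so i = 71.875°.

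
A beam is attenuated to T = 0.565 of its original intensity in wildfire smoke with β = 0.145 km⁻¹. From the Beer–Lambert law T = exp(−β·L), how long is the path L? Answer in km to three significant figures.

3.94 km

Beer–Lambert: T = exp(−βL) ⇒ L = −ln(T)/β = −ln(0.565)/0.145 = 0.5709/0.145 = 3.937 km.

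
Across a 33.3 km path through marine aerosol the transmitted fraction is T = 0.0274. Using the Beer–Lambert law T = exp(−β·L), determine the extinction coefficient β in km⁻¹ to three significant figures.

Beer–Lambert: T = exp(−βL) ⇒ β = −ln(T)/L = −ln(0.0274)/33.3 = 3.5972/33.3 = 0.108 km⁻¹.

0.108 km⁻¹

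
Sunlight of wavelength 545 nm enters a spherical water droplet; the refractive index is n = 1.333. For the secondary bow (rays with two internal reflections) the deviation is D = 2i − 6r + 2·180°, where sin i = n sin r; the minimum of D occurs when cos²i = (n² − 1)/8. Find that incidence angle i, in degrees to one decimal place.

cos²i = (1.333² − 1)/8 = (1.77689 − 1)/8 = 0.09711.
cos i = 0.31163, so i = 71.843°.

71.8°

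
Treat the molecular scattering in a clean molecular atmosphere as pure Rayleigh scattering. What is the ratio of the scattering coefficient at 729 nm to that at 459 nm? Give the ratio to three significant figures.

0.157

Rayleigh scattering ∝ λ⁻⁴, so the ratio of coefficients is the inverse fourth power of the wavelength ratio.
σ(729)/σ(459) = (459/729)⁴ = (0.6296)⁴ = 0.1572.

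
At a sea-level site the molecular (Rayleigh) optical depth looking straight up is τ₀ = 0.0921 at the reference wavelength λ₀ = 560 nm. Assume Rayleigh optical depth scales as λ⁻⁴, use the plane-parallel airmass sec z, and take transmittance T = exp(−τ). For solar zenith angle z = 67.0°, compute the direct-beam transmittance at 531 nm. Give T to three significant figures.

0.747

sec 67.0° = 2.5593.
τ = 0.0921 × (560/531)⁴ × 2.5593 = 0.0921 × 1.2370 × 2.5593 = 0.2916.
T = exp(−0.2916) = 0.7471.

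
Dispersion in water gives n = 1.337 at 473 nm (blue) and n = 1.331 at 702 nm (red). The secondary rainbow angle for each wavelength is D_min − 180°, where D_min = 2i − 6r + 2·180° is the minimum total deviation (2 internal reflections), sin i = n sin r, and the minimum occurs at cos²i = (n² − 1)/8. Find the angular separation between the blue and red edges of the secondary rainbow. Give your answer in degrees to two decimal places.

At 473 nm (n = 1.337): cos²i = 0.09845 → i = 71.714°, r = 45.249°, D_min = 231.934°, rainbow angle = 51.934°.
At 702 nm (n = 1.331): cos²i = 0.09645 → i = 71.907°, r = 45.575°, D_min = 230.365°, rainbow angle = 50.365°.
Angular width = |51.934° − 50.365°| = 1.569°.

1.57°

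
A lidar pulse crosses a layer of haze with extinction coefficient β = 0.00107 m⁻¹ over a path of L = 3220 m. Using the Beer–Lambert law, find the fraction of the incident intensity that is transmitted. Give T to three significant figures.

0.0319

τ = β·L = 0.00107 × 3220 = 3.4454.
T = exp(−3.4454) = 0.0319.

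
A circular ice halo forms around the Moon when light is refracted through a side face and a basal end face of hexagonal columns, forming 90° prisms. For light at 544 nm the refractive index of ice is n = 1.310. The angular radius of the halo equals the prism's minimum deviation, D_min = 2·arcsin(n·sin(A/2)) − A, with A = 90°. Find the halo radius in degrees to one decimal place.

45.7°

n·sin(A/2) = 1.310 × sin 45° = 1.310 × 0.7071 = 0.9263.
D_min = 2·arcsin(0.9263) − 90° = 2 × 67.867° − 90° = 45.733°.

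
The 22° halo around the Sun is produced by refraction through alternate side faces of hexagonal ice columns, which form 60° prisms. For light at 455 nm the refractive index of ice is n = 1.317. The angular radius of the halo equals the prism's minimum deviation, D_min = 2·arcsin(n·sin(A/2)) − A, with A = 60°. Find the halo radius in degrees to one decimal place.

n·sin(A/2) = 1.317 × sin 30° = 1.317 × 0.5000 = 0.6585.
D_min = 2·arcsin(0.6585) − 60° = 2 × 41.186° − 60° = 22.371°.

22.4°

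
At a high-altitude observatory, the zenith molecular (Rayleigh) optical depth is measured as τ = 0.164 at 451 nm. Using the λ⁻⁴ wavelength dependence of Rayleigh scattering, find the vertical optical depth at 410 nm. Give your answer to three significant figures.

τ(410 nm) = τ(451 nm) × (451/410)⁴ = 0.164 × (1.1000)⁴ = 0.164 × 1.4641 = 0.2401.

0.240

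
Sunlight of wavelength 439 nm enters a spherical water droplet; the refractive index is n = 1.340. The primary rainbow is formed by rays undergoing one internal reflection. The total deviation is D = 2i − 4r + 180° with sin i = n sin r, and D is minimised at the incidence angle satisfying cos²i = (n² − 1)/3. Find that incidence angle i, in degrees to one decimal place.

59.0°

cos²i = (1.340² − 1)/3 = (1.79560 − 1)/3 = 0.26520.
cos i = 0.51498, so i = 59.004°.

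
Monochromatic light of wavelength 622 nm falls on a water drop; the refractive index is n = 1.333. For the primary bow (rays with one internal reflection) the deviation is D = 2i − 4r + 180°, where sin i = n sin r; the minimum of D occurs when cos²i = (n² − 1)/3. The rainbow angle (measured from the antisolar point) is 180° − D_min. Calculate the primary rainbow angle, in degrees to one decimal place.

cos²i = (1.77689 − 1)/3 = 0.25896; i = arccos(0.50888) = 59.410°.
sin r = sin 59.410°/1.333 = 0.64579; r = 40.225°.
D_min = 2·59.410° − 4·40.225° + 180° = 137.922°.
Rainbow angle = 180° − D_min = 42.078°.

42.1°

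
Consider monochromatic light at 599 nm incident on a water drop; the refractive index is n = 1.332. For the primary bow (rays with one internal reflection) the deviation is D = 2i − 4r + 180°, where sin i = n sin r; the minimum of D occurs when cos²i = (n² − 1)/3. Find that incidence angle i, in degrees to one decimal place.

59.5°

cos²i = (1.332² − 1)/3 = (1.77422 − 1)/3 = 0.25807.
cos i = 0.50801, so i = 59.469°.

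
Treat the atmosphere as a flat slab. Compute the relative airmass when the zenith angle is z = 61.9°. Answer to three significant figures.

X = sec z = 1/cos 61.9° = 1/0.4710 = 2.1231.

2.12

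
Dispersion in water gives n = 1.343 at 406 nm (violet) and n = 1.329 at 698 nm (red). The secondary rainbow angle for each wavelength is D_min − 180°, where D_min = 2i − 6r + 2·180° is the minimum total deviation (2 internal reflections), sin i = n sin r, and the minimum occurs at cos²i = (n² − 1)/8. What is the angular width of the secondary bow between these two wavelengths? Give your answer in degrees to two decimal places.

At 406 nm (n = 1.343): cos²i = 0.10046 → i = 71.522°, r = 44.928°, D_min = 233.478°, rainbow angle = 53.478°.
At 698 nm (n = 1.329): cos²i = 0.09578 → i = 71.972°, r = 45.685°, D_min = 229.837°, rainbow angle = 49.837°.
Angular width = |53.478° − 49.837°| = 3.641°.

3.64°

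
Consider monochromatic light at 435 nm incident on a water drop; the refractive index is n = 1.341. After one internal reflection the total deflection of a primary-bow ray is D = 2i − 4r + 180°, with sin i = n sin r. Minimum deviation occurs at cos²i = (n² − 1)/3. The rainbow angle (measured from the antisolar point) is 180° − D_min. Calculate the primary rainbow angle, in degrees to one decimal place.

40.9°

cos²i = (1.79828 − 1)/3 = 0.26609; i = arccos(0.51584) = 58.946°.
sin r = sin 58.946°/1.341 = 0.63884; r = 39.705°.
D_min = 2·58.946° − 4·39.705° + 180° = 139.071°.
Rainbow angle = 180° − D_min = 40.929°.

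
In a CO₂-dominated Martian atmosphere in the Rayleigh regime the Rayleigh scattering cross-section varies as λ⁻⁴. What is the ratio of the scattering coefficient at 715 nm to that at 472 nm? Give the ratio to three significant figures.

Rayleigh scattering ∝ λ⁻⁴, so the ratio of coefficients is the inverse fourth power of the wavelength ratio.
σ(715)/σ(472) = (472/715)⁴ = (0.6601)⁴ = 0.1899.

0.190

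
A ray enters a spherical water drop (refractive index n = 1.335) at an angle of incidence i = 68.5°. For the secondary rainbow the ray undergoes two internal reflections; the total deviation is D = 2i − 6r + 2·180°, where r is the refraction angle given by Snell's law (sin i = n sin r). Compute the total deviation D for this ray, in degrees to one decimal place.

sin r = sin 68.5° / 1.335 = 0.9304/1.335 = 0.6969; r = 44.18°.
D = 2·68.5° − 6·44.18° + 2·180° = 137.00° − 265.09° + 360° = 231.91°.

231.9°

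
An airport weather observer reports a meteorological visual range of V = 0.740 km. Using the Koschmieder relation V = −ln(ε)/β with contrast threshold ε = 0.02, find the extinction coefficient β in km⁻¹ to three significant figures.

5.29 km⁻¹

β = −ln(0.02) / V = 3.912 / 0.740 = 5.2865 km⁻¹.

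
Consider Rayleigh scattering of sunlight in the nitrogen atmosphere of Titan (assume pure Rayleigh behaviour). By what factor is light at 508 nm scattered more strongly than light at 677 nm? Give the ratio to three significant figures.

Rayleigh scattering ∝ λ⁻⁴, so the ratio of coefficients is the inverse fourth power of the wavelength ratio.
σ(508)/σ(677) = (677/508)⁴ = (1.3327)⁴ = 3.154.

3.15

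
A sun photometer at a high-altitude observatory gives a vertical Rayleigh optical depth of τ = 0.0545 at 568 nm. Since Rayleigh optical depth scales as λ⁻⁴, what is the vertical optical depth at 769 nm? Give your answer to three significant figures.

τ(769 nm) = τ(568 nm) × (568/769)⁴ = 0.0545 × (0.7386)⁴ = 0.0545 × 0.2976 = 0.0162.

0.0162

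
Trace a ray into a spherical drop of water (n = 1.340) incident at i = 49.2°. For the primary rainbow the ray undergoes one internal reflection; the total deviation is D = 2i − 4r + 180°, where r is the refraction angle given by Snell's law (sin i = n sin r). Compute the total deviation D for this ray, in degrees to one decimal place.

sin r = sin 49.2° / 1.340 = 0.7570/1.340 = 0.5649; r = 34.40°.
D = 2·49.2° − 4·34.40° + 180° = 98.40° − 137.59° + 180° = 140.81°.

140.8°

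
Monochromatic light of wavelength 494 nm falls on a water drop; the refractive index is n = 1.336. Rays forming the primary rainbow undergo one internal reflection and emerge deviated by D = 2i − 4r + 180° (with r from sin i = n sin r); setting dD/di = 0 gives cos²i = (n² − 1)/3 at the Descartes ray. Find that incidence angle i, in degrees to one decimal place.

cos²i = (1.336² − 1)/3 = (1.78490 − 1)/3 = 0.26163.
cos i = 0.51150, so i = 59.236°.

59.2°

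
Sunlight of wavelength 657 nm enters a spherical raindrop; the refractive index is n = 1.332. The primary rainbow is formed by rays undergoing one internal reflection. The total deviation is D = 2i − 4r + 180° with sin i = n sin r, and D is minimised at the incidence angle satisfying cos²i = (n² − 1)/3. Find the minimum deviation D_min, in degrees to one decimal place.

137.8°

cos²i = (1.77422 − 1)/3 = 0.25807; i = arccos(0.50801) = 59.469°.
sin r = sin 59.469°/1.332 = 0.64666; r = 40.290°.
D_min = 2·59.469° − 4·40.290° + 180° = 137.776°.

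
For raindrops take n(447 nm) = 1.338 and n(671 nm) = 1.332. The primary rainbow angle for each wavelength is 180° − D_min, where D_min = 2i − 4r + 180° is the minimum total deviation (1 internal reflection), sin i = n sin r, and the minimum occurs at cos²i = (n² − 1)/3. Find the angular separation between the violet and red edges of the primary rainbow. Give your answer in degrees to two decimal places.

0.87°

At 447 nm (n = 1.338): cos²i = 0.26341 → i = 59.120°, r = 39.899°, D_min = 138.643°, rainbow angle = 41.357°.
At 671 nm (n = 1.332): cos²i = 0.25807 → i = 59.469°, r = 40.290°, D_min = 137.776°, rainbow angle = 42.224°.
Angular width = |41.357° − 42.224°| = 0.867°.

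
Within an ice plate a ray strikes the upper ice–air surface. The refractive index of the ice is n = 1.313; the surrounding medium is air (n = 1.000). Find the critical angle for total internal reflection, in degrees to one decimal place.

sin θ_c = n_air / n = 1.000 / 1.313 = 0.7616.
θ_c = arcsin(0.7616) = 49.61°.

49.6°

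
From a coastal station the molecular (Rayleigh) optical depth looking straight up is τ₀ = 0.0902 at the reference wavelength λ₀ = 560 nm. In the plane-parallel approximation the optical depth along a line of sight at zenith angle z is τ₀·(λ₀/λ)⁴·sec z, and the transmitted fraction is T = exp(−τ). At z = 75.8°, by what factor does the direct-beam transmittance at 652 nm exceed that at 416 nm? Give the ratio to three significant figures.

2.74

Airmass: sec 75.8° = 4.0765.
τ(652 nm) = 0.0902 × (560/652)⁴ × 4.0765 = 0.0902 × 0.5442 × 4.0765 = 0.2001.
τ(416 nm) = 0.0902 × (560/416)⁴ × 4.0765 = 0.0902 × 3.2838 × 4.0765 = 1.2075.
T(652)/T(416) = exp(τ_B − τ_A) = exp(1.0074) = 2.7384.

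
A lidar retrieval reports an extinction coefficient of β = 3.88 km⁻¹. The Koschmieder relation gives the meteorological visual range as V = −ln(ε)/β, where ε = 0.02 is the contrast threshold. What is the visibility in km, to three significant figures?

1.01 km

V = −ln(0.02) / 3.88 = 3.912 / 3.88 = 1.0083 km.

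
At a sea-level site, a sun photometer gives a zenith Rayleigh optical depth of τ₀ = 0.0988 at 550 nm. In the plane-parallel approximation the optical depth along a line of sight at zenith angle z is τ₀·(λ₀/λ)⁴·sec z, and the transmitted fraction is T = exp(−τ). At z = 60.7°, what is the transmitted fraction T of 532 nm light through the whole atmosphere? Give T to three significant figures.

0.794

sec 60.7° = 2.0434.
τ = 0.0988 × (550/532)⁴ × 2.0434 = 0.0988 × 1.1424 × 2.0434 = 0.2306.
T = exp(−0.2306) = 0.7940.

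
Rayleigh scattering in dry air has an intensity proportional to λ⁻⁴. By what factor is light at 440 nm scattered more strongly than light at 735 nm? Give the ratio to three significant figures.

Rayleigh scattering ∝ λ⁻⁴, so the ratio of coefficients is the inverse fourth power of the wavelength ratio.
σ(440)/σ(735) = (735/440)⁴ = (1.6705)⁴ = 7.786.

7.79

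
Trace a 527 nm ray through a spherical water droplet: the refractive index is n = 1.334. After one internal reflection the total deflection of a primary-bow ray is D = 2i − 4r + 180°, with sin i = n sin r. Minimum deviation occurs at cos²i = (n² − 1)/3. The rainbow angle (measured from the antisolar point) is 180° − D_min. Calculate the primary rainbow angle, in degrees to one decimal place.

cos²i = (1.77956 − 1)/3 = 0.25985; i = arccos(0.50976) = 59.352°.
sin r = sin 59.352°/1.334 = 0.64492; r = 40.159°.
D_min = 2·59.352° − 4·40.159° + 180° = 138.067°.
Rainbow angle = 180° − D_min = 41.933°.

41.9°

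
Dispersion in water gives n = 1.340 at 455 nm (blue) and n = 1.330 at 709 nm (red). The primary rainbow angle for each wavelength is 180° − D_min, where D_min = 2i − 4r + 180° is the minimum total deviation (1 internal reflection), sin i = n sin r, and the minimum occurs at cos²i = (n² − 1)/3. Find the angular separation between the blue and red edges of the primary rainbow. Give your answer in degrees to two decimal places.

At 455 nm (n = 1.340): cos²i = 0.26520 → i = 59.004°, r = 39.770°, D_min = 138.929°, rainbow angle = 41.071°.
At 709 nm (n = 1.330): cos²i = 0.25630 → i = 59.585°, r = 40.422°, D_min = 137.484°, rainbow angle = 42.516°.
Angular width = |41.071° − 42.516°| = 1.445°.

1.45°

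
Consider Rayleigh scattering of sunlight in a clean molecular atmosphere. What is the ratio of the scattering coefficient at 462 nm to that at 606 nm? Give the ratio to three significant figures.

Rayleigh scattering ∝ λ⁻⁴, so the ratio of coefficients is the inverse fourth power of the wavelength ratio.
σ(462)/σ(606) = (606/462)⁴ = (1.3117)⁴ = 2.96.

2.96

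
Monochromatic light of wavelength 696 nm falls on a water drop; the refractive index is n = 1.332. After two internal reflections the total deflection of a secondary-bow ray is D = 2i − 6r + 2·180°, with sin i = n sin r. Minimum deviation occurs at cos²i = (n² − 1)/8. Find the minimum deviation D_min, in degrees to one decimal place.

230.6°

cos²i = (1.77422 − 1)/8 = 0.09678; i = arccos(0.31109) = 71.875°.
sin r = sin 71.875°/1.332 = 0.71350; r = 45.520°.
D_min = 2·71.875° − 6·45.520° + 360° = 230.628°.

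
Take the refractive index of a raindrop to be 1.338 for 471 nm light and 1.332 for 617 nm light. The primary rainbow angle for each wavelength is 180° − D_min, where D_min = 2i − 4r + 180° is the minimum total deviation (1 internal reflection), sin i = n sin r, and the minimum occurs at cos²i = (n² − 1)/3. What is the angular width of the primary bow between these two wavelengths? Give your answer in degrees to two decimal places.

0.87°

At 471 nm (n = 1.338): cos²i = 0.26341 → i = 59.120°, r = 39.899°, D_min = 138.643°, rainbow angle = 41.357°.
At 617 nm (n = 1.332): cos²i = 0.25807 → i = 59.469°, r = 40.290°, D_min = 137.776°, rainbow angle = 42.224°.
Angular width = |41.357° − 42.224°| = 0.867°.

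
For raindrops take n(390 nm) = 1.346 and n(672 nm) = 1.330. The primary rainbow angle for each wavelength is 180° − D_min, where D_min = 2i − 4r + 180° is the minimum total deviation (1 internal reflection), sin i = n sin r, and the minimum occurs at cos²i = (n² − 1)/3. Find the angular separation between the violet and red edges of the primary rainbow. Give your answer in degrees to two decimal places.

2.29°

At 390 nm (n = 1.346): cos²i = 0.27057 → i = 58.657°, r = 39.384°, D_min = 139.775°, rainbow angle = 40.225°.
At 672 nm (n = 1.330): cos²i = 0.25630 → i = 59.585°, r = 40.422°, D_min = 137.484°, rainbow angle = 42.516°.
Angular width = |40.225° − 42.516°| = 2.292°.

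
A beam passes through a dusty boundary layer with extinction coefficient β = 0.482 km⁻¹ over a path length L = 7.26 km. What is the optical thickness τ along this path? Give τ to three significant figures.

τ = β·L = 0.482 × 7.26 = 3.4993.

3.50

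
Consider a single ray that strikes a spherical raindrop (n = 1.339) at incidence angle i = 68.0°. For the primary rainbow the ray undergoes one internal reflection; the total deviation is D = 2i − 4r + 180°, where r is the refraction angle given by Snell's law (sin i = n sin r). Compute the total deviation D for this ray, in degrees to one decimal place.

140.7°

sin r = sin 68.0° / 1.339 = 0.9272/1.339 = 0.6924; r = 43.82°.
D = 2·68.0° − 4·43.82° + 180° = 136.00° − 175.30° + 180° = 140.70°.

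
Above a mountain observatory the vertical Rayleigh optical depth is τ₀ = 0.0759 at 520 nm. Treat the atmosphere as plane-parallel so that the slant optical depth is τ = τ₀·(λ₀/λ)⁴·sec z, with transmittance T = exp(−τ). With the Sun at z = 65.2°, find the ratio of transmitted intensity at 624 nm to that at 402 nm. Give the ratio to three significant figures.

1.52

Airmass: sec 65.2° = 2.3841.
τ(624 nm) = 0.0759 × (520/624)⁴ × 2.3841 = 0.0759 × 0.4823 × 2.3841 = 0.0873.
τ(402 nm) = 0.0759 × (520/402)⁴ × 2.3841 = 0.0759 × 2.7997 × 2.3841 = 0.5066.
T(624)/T(402) = exp(τ_B − τ_A) = exp(0.4193) = 1.5210.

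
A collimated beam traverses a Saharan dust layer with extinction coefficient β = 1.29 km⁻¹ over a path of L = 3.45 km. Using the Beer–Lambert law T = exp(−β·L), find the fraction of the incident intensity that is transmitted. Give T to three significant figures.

0.0117

τ = β·L = 1.29 × 3.45 = 4.4505.
T = exp(−4.4505) = 0.0117.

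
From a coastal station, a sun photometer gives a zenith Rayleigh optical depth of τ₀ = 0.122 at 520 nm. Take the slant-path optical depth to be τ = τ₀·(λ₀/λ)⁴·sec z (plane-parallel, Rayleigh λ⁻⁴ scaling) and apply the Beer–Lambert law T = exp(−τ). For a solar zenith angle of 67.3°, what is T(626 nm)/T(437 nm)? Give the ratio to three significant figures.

Airmass: sec 67.3° = 2.5913.
τ(626 nm) = 0.122 × (520/626)⁴ × 2.5913 = 0.122 × 0.4761 × 2.5913 = 0.1505.
τ(437 nm) = 0.122 × (520/437)⁴ × 2.5913 = 0.122 × 2.0049 × 2.5913 = 0.6338.
T(626)/T(437) = exp(τ_B − τ_A) = exp(0.4833) = 1.6214.

1.62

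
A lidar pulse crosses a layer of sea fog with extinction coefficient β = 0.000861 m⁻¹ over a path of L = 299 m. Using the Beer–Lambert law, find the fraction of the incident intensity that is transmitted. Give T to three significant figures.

0.773

τ = β·L = 0.000861 × 299 = 0.2574.
T = exp(−0.2574) = 0.7730.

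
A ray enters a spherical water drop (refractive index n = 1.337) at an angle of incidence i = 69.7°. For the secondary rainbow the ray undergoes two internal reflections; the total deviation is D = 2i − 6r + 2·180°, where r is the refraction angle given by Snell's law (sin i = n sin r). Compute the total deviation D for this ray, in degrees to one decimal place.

232.1°

sin r = sin 69.7° / 1.337 = 0.9379/1.337 = 0.7015; r = 44.55°.
D = 2·69.7° − 6·44.55° + 2·180° = 139.40° − 267.28° + 360° = 232.12°.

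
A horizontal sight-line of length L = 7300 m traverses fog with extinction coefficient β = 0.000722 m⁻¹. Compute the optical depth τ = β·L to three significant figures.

5.27

τ = β·L = 0.000722 × 7300 = 5.2706.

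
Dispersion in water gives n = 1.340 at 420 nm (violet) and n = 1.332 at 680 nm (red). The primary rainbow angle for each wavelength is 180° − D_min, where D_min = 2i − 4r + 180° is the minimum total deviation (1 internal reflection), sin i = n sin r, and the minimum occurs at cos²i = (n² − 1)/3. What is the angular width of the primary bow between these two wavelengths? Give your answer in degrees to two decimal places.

1.15°

At 420 nm (n = 1.340): cos²i = 0.26520 → i = 59.004°, r = 39.770°, D_min = 138.929°, rainbow angle = 41.071°.
At 680 nm (n = 1.332): cos²i = 0.25807 → i = 59.469°, r = 40.290°, D_min = 137.776°, rainbow angle = 42.224°.
Angular width = |41.071° − 42.224°| = 1.153°.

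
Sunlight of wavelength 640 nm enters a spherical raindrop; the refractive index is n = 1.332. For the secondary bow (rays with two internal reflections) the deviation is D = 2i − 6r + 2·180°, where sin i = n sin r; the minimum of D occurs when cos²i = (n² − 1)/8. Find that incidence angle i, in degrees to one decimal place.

71.9°

cos²i = (1.332² − 1)/8 = (1.77422 − 1)/8 = 0.09678.
cos i = 0.31109, so i = 71.875°.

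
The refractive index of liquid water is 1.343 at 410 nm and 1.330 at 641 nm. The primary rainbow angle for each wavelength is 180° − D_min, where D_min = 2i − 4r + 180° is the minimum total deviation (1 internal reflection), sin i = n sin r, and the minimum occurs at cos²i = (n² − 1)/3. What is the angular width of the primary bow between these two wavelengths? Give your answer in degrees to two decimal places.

At 410 nm (n = 1.343): cos²i = 0.26788 → i = 58.830°, r = 39.577°, D_min = 139.354°, rainbow angle = 40.646°.
At 641 nm (n = 1.330): cos²i = 0.25630 → i = 59.585°, r = 40.422°, D_min = 137.484°, rainbow angle = 42.516°.
Angular width = |40.646° − 42.516°| = 1.871°.

1.87°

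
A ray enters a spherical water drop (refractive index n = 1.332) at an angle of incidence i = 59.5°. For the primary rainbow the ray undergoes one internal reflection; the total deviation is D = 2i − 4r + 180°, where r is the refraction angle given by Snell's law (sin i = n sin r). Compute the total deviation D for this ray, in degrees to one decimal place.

sin r = sin 59.5° / 1.332 = 0.8616/1.332 = 0.6469; r = 40.31°.
D = 2·59.5° − 4·40.31° + 180° = 119.00° − 161.22° + 180° = 137.78°.

137.8°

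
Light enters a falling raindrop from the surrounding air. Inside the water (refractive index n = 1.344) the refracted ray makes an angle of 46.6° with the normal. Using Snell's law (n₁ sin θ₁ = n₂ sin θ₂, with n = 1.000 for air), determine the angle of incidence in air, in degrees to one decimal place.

77.6°

Snell: sin θ_i = n · sin θ_r = 1.344 × sin 46.6° = 1.344 × 0.7266 = 0.9765.
θ_i = arcsin(0.9765) = 77.56°.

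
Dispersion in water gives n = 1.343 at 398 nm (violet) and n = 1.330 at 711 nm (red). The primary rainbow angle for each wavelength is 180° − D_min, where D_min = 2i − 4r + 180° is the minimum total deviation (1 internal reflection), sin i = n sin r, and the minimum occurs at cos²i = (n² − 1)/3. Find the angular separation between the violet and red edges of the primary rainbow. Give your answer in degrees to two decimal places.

1.87°

At 398 nm (n = 1.343): cos²i = 0.26788 → i = 58.830°, r = 39.577°, D_min = 139.354°, rainbow angle = 40.646°.
At 711 nm (n = 1.330): cos²i = 0.25630 → i = 59.585°, r = 40.422°, D_min = 137.484°, rainbow angle = 42.516°.
Angular width = |40.646° − 42.516°| = 1.871°.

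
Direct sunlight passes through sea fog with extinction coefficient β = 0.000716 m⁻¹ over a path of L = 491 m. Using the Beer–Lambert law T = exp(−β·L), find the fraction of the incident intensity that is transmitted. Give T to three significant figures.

0.704

τ = β·L = 0.000716 × 491 = 0.3516.
T = exp(−0.3516) = 0.7036.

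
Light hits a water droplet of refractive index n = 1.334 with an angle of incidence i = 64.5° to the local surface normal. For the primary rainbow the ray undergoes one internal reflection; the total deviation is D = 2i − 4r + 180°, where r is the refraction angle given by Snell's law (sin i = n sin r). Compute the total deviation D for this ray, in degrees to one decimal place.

138.7°

sin r = sin 64.5° / 1.334 = 0.9026/1.334 = 0.6766; r = 42.58°.
D = 2·64.5° − 4·42.58° + 180° = 129.00° − 170.31° + 180° = 138.69°.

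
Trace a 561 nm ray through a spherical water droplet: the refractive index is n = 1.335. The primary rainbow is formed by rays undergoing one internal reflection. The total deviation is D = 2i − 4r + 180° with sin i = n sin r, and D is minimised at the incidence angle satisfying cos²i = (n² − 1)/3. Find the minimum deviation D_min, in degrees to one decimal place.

cos²i = (1.78222 − 1)/3 = 0.26074; i = arccos(0.51063) = 59.294°.
sin r = sin 59.294°/1.335 = 0.64405; r = 40.094°.
D_min = 2·59.294° − 4·40.094° + 180° = 138.212°.

138.2°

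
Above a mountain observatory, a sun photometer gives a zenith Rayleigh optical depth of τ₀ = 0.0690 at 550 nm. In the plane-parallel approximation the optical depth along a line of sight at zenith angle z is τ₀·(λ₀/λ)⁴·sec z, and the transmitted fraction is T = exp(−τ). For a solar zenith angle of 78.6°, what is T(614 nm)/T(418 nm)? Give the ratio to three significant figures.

2.27

Airmass: sec 78.6° = 5.0593.
τ(614 nm) = 0.0690 × (550/614)⁴ × 5.0593 = 0.0690 × 0.6438 × 5.0593 = 0.2248.
τ(418 nm) = 0.0690 × (550/418)⁴ × 5.0593 = 0.0690 × 2.9974 × 5.0593 = 1.0464.
T(614)/T(418) = exp(τ_B − τ_A) = exp(0.8216) = 2.2741.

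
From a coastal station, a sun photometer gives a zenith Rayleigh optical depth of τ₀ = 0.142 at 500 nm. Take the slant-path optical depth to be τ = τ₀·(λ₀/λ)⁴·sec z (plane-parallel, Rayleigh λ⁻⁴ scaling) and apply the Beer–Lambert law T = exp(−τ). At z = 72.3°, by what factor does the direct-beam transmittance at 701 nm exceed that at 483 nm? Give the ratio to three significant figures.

1.52

Airmass: sec 72.3° = 3.2891.
τ(701 nm) = 0.142 × (500/701)⁴ × 3.2891 = 0.142 × 0.2588 × 3.2891 = 0.1209.
τ(483 nm) = 0.142 × (500/483)⁴ × 3.2891 = 0.142 × 1.1484 × 3.2891 = 0.5364.
T(701)/T(483) = exp(τ_B − τ_A) = exp(0.4155) = 1.5151.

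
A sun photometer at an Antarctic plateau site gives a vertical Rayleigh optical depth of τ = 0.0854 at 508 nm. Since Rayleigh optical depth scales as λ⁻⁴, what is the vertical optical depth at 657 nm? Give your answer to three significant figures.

0.0305

τ(657 nm) = τ(508 nm) × (508/657)⁴ = 0.0854 × (0.7732)⁴ = 0.0854 × 0.3574 = 0.0305.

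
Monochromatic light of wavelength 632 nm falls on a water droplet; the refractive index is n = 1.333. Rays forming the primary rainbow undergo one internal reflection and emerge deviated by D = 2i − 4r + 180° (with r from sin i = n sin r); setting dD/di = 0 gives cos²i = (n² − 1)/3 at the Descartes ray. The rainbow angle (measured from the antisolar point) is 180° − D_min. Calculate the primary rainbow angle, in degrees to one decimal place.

42.1°

cos²i = (1.77689 − 1)/3 = 0.25896; i = arccos(0.50888) = 59.410°.
sin r = sin 59.410°/1.333 = 0.64579; r = 40.225°.
D_min = 2·59.410° − 4·40.225° + 180° = 137.922°.
Rainbow angle = 180° − D_min = 42.078°.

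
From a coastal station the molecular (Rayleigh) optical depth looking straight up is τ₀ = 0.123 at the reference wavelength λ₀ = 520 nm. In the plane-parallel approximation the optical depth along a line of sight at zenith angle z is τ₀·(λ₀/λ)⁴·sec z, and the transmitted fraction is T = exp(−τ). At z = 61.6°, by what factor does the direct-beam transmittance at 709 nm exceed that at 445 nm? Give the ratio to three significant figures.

1.50

Airmass: sec 61.6° = 2.1025.
τ(709 nm) = 0.123 × (520/709)⁴ × 2.1025 = 0.123 × 0.2894 × 2.1025 = 0.0748.
τ(445 nm) = 0.123 × (520/445)⁴ × 2.1025 = 0.123 × 1.8645 × 2.1025 = 0.4822.
T(709)/T(445) = exp(τ_B − τ_A) = exp(0.4074) = 1.5028.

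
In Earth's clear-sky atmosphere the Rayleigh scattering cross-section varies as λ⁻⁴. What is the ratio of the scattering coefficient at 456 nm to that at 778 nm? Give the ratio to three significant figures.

8.47

Rayleigh scattering ∝ λ⁻⁴, so the ratio of coefficients is the inverse fourth power of the wavelength ratio.
σ(456)/σ(778) = (778/456)⁴ = (1.7061)⁴ = 8.473.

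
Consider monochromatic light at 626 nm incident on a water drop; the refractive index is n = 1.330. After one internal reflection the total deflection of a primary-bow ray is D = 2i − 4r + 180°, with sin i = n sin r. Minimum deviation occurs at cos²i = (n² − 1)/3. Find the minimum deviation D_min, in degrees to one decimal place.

cos²i = (1.76890 − 1)/3 = 0.25630; i = arccos(0.50626) = 59.585°.
sin r = sin 59.585°/1.330 = 0.64841; r = 40.422°.
D_min = 2·59.585° − 4·40.422° + 180° = 137.484°.

137.5°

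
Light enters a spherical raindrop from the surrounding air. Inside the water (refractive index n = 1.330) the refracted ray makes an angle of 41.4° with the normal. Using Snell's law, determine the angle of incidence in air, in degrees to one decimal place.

Snell: sin θ_i = n · sin θ_r = 1.330 × sin 41.4° = 1.330 × 0.6613 = 0.8795.
θ_i = arcsin(0.8795) = 61.59°.

61.6°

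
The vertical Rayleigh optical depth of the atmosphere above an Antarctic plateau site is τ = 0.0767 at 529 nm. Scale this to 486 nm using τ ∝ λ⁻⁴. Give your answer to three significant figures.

0.108

τ(486 nm) = τ(529 nm) × (529/486)⁴ = 0.0767 × (1.0885)⁴ = 0.0767 × 1.4037 = 0.1077.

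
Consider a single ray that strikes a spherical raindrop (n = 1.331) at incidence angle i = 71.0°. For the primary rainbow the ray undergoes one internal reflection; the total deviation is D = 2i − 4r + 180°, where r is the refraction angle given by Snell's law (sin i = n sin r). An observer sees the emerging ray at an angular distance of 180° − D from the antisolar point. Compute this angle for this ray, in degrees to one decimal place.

39.1°

sin r = sin 71.0° / 1.331 = 0.9455/1.331 = 0.7104; r = 45.27°.
D = 2·71.0° − 4·45.27° + 180° = 142.00° − 181.06° + 180° = 140.94°.
Angle from antisolar point = 180° − D = 39.06°.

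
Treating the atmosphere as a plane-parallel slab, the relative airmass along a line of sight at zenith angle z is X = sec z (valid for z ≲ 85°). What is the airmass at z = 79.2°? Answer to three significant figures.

X = sec z = 1/cos 79.2° = 1/0.1874 = 5.3367.

5.34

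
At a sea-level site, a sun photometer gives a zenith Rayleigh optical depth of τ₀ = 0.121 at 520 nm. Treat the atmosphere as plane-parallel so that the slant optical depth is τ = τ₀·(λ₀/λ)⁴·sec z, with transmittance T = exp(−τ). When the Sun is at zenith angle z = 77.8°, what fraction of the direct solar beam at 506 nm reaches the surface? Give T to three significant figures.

0.528

sec 77.8° = 4.7321.
τ = 0.121 × (520/506)⁴ × 4.7321 = 0.121 × 1.1154 × 4.7321 = 0.6386.
T = exp(−0.6386) = 0.5280.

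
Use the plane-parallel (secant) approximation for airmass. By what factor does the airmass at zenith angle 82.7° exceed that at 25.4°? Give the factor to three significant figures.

X(82.7°)/X(25.4°) = sec 82.7° / sec 25.4° = cos 25.4° / cos 82.7° = 0.9033/0.1271 = 7.1093.

7.11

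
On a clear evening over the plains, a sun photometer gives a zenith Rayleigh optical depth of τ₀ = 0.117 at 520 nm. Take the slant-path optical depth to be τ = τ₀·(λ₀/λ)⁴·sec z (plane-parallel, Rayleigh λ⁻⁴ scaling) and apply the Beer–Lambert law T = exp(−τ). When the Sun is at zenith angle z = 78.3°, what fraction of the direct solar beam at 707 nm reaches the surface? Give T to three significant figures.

sec 78.3° = 4.9313.
τ = 0.117 × (520/707)⁴ × 4.9313 = 0.117 × 0.2926 × 4.9313 = 0.1688.
T = exp(−0.1688) = 0.8446.

0.845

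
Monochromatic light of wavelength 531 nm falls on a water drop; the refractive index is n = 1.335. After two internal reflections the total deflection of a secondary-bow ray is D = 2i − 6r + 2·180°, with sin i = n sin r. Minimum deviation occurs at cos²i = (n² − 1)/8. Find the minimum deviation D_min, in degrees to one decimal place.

231.4°

cos²i = (1.78222 − 1)/8 = 0.09778; i = arccos(0.31269) = 71.778°.
sin r = sin 71.778°/1.335 = 0.71150; r = 45.357°.
D_min = 2·71.778° − 6·45.357° + 360° = 231.414°.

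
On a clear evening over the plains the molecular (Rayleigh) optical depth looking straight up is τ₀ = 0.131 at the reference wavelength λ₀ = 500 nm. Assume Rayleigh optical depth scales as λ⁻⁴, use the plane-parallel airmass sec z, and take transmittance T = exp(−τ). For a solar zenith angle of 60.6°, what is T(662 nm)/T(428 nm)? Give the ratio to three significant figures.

1.51

Airmass: sec 60.6° = 2.0371.
τ(662 nm) = 0.131 × (500/662)⁴ × 2.0371 = 0.131 × 0.3254 × 2.0371 = 0.0868.
τ(428 nm) = 0.131 × (500/428)⁴ × 2.0371 = 0.131 × 1.8625 × 2.0371 = 0.4970.
T(662)/T(428) = exp(τ_B − τ_A) = exp(0.4102) = 1.5071.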